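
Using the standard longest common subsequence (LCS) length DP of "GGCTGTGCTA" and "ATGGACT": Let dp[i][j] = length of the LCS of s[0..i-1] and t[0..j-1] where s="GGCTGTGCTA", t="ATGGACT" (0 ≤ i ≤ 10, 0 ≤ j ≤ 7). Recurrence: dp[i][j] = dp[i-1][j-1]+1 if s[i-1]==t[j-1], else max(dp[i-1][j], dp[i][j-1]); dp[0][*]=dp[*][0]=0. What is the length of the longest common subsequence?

   ''  A  T  G  G  A  C  T
''  0  0  0  0  0  0  0  0
 G  0  0  0  1  1  1  1  1
 G  0  0  0  1  2  2  2  2
 C  0  0  0  1  2  2  3  3
 T  0  0  1  1  2  2  3  4
 G  0  0  1  2  2  2  3  4
 T  0  0  1  2  2  2  3  4
 G  0  0  1  2  3  3  3  4
 C  0  0  1  2  3  3  4  4
 T  0  0  1  2  3  3  4  5
 A  0  1  1  2  3  4  4  5

5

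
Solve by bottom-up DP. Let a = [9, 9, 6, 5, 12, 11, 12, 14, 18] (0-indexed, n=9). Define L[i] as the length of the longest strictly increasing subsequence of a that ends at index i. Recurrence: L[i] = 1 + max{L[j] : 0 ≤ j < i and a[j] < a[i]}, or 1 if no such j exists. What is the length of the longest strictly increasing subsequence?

   i    0    1    2    3    4    5    6    7    8
a[i]    9    9    6    5   12   11   12   14   18
L[i]    1    1    1    1    2    2    3    4    5

5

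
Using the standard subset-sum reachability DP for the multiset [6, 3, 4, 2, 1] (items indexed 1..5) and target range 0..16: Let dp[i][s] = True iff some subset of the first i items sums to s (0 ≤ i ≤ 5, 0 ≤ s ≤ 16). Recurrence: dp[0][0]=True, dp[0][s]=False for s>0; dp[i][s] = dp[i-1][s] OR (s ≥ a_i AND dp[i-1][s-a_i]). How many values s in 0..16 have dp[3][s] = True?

i\s   0   1   2   3   4   5   6   7   8   9  10  11  12  13  14  15  16
  0   T   F   F   F   F   F   F   F   F   F   F   F   F   F   F   F   F
  1   T   F   F   F   F   F   T   F   F   F   F   F   F   F   F   F   F
  2   T   F   F   T   F   F   T   F   F   T   F   F   F   F   F   F   F
  3   T   F   F   T   T   F   T   T   F   T   T   F   F   T   F   F   F
  4   T   F   T   T   T   T   T   T   T   T   T   T   T   T   F   T   F
  5   T   T   T   T   T   T   T   T   T   T   T   T   T   T   T   T   T

8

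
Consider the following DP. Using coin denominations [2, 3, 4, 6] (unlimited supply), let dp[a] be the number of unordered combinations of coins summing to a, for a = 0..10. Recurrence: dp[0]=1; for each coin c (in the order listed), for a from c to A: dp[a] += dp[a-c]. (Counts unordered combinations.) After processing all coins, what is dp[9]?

4

after  coin     0     1     2     3     4     5     6     7     8     9    10
          2     1     0     1     0     1     0     1     0     1     0     1
          3     1     0     1     1     1     1     2     1     2     2     2
          4     1     0     1     1     2     1     3     2     4     3     5
          6     1     0     1     1     2     1     4     2     5     4     7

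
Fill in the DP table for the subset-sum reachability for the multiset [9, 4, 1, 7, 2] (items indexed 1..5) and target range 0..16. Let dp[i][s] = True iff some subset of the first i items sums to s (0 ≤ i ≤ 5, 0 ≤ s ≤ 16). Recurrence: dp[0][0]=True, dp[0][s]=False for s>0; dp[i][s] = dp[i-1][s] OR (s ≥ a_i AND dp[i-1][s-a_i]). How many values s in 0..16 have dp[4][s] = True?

i\s   0   1   2   3   4   5   6   7   8   9  10  11  12  13  14  15  16
  0   T   F   F   F   F   F   F   F   F   F   F   F   F   F   F   F   F
  1   T   F   F   F   F   F   F   F   F   T   F   F   F   F   F   F   F
  2   T   F   F   F   T   F   F   F   F   T   F   F   F   T   F   F   F
  3   T   T   F   F   T   T   F   F   F   T   T   F   F   T   T   F   F
  4   T   T   F   F   T   T   F   T   T   T   T   T   T   T   T   F   T
  5   T   T   T   T   T   T   T   T   T   T   T   T   T   T   T   T   T

13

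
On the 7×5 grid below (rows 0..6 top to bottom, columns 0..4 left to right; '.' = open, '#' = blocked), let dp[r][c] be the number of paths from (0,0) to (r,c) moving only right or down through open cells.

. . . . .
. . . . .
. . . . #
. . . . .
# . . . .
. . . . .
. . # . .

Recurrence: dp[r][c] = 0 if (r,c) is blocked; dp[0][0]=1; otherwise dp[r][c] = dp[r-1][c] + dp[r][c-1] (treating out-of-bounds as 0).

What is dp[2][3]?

r\c   0   1   2   3   4
  0   1   1   1   1   1
  1   1   2   3   4   5
  2   1   3   6  10   0
  3   1   4  10  20  20
  4   0   4  14  34  54
  5   0   4  18  52 106
  6   0   4   0  52 158

10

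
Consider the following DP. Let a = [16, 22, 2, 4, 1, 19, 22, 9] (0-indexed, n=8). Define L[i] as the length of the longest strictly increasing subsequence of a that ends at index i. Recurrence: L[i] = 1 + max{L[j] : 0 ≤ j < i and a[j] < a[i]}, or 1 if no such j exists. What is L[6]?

4

   i    0    1    2    3    4    5    6    7
a[i]   16   22    2    4    1   19   22    9
L[i]    1    2    1    2    1    3    4    3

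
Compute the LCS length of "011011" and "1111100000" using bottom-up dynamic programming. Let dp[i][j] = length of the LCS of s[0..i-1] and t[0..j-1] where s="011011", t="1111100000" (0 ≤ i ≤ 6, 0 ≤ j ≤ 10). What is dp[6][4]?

   ''  1  1  1  1  1  0  0  0  0  0
''  0  0  0  0  0  0  0  0  0  0  0
 0  0  0  0  0  0  0  1  1  1  1  1
 1  0  1  1  1  1  1  1  1  1  1  1
 1  0  1  2  2  2  2  2  2  2  2  2
 0  0  1  2  2  2  2  3  3  3  3  3
 1  0  1  2  3  3  3  3  3  3  3  3
 1  0  1  2  3  4  4  4  4  4  4  4

4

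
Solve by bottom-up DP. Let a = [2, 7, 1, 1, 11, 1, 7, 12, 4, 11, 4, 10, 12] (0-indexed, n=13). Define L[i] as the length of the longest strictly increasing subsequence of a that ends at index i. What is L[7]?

4

   i    0    1    2    3    4    5    6    7    8    9   10   11   12
a[i]    2    7    1    1   11    1    7   12    4   11    4   10   12
L[i]    1    2    1    1    3    1    2    4    2    3    2    3    4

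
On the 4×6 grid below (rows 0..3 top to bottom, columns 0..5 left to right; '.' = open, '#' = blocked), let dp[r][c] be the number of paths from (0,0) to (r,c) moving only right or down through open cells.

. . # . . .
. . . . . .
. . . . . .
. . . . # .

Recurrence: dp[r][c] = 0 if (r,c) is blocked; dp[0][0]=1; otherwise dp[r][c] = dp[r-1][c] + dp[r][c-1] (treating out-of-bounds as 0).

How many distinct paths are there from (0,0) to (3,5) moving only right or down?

r\c   0   1   2   3   4   5
  0   1   1   0   0   0   0
  1   1   2   2   2   2   2
  2   1   3   5   7   9  11
  3   1   4   9  16   0  11

11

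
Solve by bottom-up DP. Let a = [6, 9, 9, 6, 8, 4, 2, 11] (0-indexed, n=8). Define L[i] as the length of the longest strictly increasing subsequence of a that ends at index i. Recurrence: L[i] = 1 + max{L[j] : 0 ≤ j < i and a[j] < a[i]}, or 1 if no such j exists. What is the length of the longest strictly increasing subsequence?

   i    0    1    2    3    4    5    6    7
a[i]    6    9    9    6    8    4    2   11
L[i]    1    2    2    1    2    1    1    3

3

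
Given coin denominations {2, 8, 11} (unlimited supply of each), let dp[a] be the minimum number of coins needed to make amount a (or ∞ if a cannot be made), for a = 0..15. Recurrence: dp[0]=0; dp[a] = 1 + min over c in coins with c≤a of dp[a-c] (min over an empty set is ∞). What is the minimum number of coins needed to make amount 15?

3

 a  0  1  2  3  4  5  6  7  8  9 10 11 12 13 14 15
dp  0  -  1  -  2  -  3  -  1  -  2  1  3  2  4  3
(- denotes ∞ / unreachable)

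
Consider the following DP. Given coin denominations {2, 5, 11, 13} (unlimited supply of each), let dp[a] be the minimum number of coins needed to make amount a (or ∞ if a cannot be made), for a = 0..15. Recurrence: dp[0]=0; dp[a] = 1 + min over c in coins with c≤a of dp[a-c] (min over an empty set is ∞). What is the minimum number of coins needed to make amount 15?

2

 a  0  1  2  3  4  5  6  7  8  9 10 11 12 13 14 15
dp  0  -  1  -  2  1  3  2  4  3  2  1  3  1  4  2
(- denotes ∞ / unreachable)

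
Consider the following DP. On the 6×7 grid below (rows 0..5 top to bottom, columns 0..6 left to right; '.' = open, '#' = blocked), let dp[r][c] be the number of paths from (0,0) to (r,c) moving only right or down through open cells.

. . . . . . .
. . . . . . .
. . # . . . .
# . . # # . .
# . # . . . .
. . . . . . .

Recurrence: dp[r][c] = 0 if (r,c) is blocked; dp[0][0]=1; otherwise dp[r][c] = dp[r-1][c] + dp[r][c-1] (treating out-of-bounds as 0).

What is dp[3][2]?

r\c   0   1   2   3   4   5   6
  0   1   1   1   1   1   1   1
  1   1   2   3   4   5   6   7
  2   1   3   0   4   9  15  22
  3   0   3   3   0   0  15  37
  4   0   3   0   0   0  15  52
  5   0   3   3   3   3  18  70

3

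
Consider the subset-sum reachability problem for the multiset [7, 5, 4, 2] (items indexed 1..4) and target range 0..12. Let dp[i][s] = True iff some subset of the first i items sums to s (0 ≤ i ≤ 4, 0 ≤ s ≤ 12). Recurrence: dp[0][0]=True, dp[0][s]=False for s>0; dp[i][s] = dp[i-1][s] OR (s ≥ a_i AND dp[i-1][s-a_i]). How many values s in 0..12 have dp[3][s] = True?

7

i\s   0   1   2   3   4   5   6   7   8   9  10  11  12
  0   T   F   F   F   F   F   F   F   F   F   F   F   F
  1   T   F   F   F   F   F   F   T   F   F   F   F   F
  2   T   F   F   F   F   T   F   T   F   F   F   F   T
  3   T   F   F   F   T   T   F   T   F   T   F   T   T
  4   T   F   T   F   T   T   T   T   F   T   F   T   T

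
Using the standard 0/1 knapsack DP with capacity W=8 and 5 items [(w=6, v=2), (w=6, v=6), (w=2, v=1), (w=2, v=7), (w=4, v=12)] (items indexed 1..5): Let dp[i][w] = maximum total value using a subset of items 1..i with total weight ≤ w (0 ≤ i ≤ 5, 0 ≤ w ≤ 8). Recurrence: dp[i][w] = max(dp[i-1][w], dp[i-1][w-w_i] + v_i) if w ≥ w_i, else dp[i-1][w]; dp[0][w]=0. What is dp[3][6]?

i\w   0   1   2   3   4   5   6   7   8
  0   0   0   0   0   0   0   0   0   0
  1   0   0   0   0   0   0   2   2   2
  2   0   0   0   0   0   0   6   6   6
  3   0   0   1   1   1   1   6   6   7
  4   0   0   7   7   8   8   8   8  13
  5   0   0   7   7  12  12  19  19  20

6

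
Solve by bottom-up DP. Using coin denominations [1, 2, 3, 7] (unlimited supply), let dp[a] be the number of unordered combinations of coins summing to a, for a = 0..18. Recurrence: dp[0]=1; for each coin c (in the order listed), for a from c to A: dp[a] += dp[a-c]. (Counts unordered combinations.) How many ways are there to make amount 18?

after  coin     0     1     2     3     4     5     6     7     8     9    10    11    12    13    14    15    16    17    18
          1     1     1     1     1     1     1     1     1     1     1     1     1     1     1     1     1     1     1     1
          2     1     1     2     2     3     3     4     4     5     5     6     6     7     7     8     8     9     9    10
          3     1     1     2     3     4     5     7     8    10    12    14    16    19    21    24    27    30    33    37
          7     1     1     2     3     4     5     7     9    11    14    17    20    24    28    33    38    44    50    57

57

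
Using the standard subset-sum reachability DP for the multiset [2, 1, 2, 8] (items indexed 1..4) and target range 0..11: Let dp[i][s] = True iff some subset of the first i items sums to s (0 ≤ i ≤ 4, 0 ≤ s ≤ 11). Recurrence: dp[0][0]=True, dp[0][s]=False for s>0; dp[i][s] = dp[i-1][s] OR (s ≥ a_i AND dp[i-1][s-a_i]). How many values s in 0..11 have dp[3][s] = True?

6

i\s   0   1   2   3   4   5   6   7   8   9  10  11
  0   T   F   F   F   F   F   F   F   F   F   F   F
  1   T   F   T   F   F   F   F   F   F   F   F   F
  2   T   T   T   T   F   F   F   F   F   F   F   F
  3   T   T   T   T   T   T   F   F   F   F   F   F
  4   T   T   T   T   T   T   F   F   T   T   T   T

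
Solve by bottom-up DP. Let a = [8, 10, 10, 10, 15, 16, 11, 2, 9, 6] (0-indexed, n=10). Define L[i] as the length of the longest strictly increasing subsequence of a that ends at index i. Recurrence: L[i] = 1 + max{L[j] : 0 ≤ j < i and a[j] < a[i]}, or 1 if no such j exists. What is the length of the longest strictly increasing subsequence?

4

   i    0    1    2    3    4    5    6    7    8    9
a[i]    8   10   10   10   15   16   11    2    9    6
L[i]    1    2    2    2    3    4    3    1    2    2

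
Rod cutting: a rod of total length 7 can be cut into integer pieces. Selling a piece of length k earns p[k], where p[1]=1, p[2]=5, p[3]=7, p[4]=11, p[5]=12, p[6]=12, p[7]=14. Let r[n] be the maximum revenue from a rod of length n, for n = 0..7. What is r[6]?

   n    0    1    2    3    4    5    6    7
r[n]    0    1    5    7   11   12   16   18

16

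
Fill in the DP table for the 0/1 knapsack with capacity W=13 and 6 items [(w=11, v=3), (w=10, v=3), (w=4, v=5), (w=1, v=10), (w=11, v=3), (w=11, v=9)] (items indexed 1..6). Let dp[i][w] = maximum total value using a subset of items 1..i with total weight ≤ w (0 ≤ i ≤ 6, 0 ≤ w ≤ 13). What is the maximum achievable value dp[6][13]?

19

i\w   0   1   2   3   4   5   6   7   8   9  10  11  12  13
  0   0   0   0   0   0   0   0   0   0   0   0   0   0   0
  1   0   0   0   0   0   0   0   0   0   0   0   3   3   3
  2   0   0   0   0   0   0   0   0   0   0   3   3   3   3
  3   0   0   0   0   5   5   5   5   5   5   5   5   5   5
  4   0  10  10  10  10  15  15  15  15  15  15  15  15  15
  5   0  10  10  10  10  15  15  15  15  15  15  15  15  15
  6   0  10  10  10  10  15  15  15  15  15  15  15  19  19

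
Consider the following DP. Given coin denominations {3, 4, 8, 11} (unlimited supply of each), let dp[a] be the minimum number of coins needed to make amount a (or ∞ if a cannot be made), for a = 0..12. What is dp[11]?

 a  0  1  2  3  4  5  6  7  8  9 10 11 12
dp  0  -  -  1  1  -  2  2  1  3  3  1  2
(- denotes ∞ / unreachable)

1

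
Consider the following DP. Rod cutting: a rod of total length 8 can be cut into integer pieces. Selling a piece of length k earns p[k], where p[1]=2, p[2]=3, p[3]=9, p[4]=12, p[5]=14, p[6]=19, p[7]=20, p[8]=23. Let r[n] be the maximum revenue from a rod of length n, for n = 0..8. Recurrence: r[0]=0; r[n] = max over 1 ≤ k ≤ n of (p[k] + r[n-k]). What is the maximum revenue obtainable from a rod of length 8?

   n    0    1    2    3    4    5    6    7    8
r[n]    0    2    4    9   12   14   19   21   24

24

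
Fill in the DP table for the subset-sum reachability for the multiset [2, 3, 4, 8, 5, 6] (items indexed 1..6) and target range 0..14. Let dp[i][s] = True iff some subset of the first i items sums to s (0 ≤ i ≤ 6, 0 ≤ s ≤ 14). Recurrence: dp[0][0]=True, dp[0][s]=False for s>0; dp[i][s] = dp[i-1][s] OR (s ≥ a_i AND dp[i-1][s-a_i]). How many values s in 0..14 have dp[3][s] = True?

i\s   0   1   2   3   4   5   6   7   8   9  10  11  12  13  14
  0   T   F   F   F   F   F   F   F   F   F   F   F   F   F   F
  1   T   F   T   F   F   F   F   F   F   F   F   F   F   F   F
  2   T   F   T   T   F   T   F   F   F   F   F   F   F   F   F
  3   T   F   T   T   T   T   T   T   F   T   F   F   F   F   F
  4   T   F   T   T   T   T   T   T   T   T   T   T   T   T   T
  5   T   F   T   T   T   T   T   T   T   T   T   T   T   T   T
  6   T   F   T   T   T   T   T   T   T   T   T   T   T   T   T

8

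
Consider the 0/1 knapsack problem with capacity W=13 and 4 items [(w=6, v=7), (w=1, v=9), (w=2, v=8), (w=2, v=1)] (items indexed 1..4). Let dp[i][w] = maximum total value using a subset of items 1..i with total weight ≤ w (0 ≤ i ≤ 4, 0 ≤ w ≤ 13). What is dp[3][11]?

i\w   0   1   2   3   4   5   6   7   8   9  10  11  12  13
  0   0   0   0   0   0   0   0   0   0   0   0   0   0   0
  1   0   0   0   0   0   0   7   7   7   7   7   7   7   7
  2   0   9   9   9   9   9   9  16  16  16  16  16  16  16
  3   0   9   9  17  17  17  17  17  17  24  24  24  24  24
  4   0   9   9  17  17  18  18  18  18  24  24  25  25  25

24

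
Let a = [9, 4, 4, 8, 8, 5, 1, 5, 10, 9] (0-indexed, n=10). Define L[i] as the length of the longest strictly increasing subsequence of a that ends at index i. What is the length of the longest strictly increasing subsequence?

   i    0    1    2    3    4    5    6    7    8    9
a[i]    9    4    4    8    8    5    1    5   10    9
L[i]    1    1    1    2    2    2    1    2    3    3

3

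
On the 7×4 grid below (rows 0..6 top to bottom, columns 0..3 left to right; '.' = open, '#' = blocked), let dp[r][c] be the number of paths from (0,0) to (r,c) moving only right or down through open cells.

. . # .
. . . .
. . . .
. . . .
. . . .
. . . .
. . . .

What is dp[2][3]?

r\c   0   1   2   3
  0   1   1   0   0
  1   1   2   2   2
  2   1   3   5   7
  3   1   4   9  16
  4   1   5  14  30
  5   1   6  20  50
  6   1   7  27  77

7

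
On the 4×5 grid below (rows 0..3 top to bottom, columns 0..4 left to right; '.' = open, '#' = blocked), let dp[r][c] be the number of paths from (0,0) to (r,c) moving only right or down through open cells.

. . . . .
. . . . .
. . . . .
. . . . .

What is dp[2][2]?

r\c   0   1   2   3   4
  0   1   1   1   1   1
  1   1   2   3   4   5
  2   1   3   6  10  15
  3   1   4  10  20  35

6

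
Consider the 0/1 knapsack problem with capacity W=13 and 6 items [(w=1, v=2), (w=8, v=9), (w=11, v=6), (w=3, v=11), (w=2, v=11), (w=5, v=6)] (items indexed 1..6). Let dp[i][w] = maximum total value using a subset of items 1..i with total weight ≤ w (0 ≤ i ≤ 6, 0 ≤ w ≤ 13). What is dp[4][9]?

i\w   0   1   2   3   4   5   6   7   8   9  10  11  12  13
  0   0   0   0   0   0   0   0   0   0   0   0   0   0   0
  1   0   2   2   2   2   2   2   2   2   2   2   2   2   2
  2   0   2   2   2   2   2   2   2   9  11  11  11  11  11
  3   0   2   2   2   2   2   2   2   9  11  11  11  11  11
  4   0   2   2  11  13  13  13  13  13  13  13  20  22  22
  5   0   2  11  13  13  22  24  24  24  24  24  24  24  31
  6   0   2  11  13  13  22  24  24  24  24  28  30  30  31

13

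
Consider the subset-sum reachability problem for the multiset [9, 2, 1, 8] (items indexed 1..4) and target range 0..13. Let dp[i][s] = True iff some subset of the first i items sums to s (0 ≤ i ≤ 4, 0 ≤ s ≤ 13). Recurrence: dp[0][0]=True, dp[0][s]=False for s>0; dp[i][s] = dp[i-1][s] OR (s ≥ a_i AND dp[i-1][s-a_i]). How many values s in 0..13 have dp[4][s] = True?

9

i\s   0   1   2   3   4   5   6   7   8   9  10  11  12  13
  0   T   F   F   F   F   F   F   F   F   F   F   F   F   F
  1   T   F   F   F   F   F   F   F   F   T   F   F   F   F
  2   T   F   T   F   F   F   F   F   F   T   F   T   F   F
  3   T   T   T   T   F   F   F   F   F   T   T   T   T   F
  4   T   T   T   T   F   F   F   F   T   T   T   T   T   F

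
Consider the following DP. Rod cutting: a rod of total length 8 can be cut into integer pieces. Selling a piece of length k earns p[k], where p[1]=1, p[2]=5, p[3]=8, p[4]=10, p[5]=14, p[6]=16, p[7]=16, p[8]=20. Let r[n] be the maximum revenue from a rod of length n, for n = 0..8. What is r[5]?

   n    0    1    2    3    4    5    6    7    8
r[n]    0    1    5    8   10   14   16   19   22

14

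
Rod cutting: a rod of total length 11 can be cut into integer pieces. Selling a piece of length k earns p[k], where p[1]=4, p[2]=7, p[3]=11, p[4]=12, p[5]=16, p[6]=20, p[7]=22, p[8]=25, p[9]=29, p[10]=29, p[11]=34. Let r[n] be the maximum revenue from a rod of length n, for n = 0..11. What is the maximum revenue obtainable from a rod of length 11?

   n    0    1    2    3    4    5    6    7    8    9   10   11
r[n]    0    4    8   12   16   20   24   28   32   36   40   44

44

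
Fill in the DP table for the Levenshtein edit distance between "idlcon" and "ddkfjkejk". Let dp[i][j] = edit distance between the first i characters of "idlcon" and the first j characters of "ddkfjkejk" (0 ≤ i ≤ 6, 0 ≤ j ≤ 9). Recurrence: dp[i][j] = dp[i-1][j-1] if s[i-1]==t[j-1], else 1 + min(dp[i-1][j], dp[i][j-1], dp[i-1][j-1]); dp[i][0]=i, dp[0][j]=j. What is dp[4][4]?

3

   ''  d  d  k  f  j  k  e  j  k
''  0  1  2  3  4  5  6  7  8  9
 i  1  1  2  3  4  5  6  7  8  9
 d  2  1  1  2  3  4  5  6  7  8
 l  3  2  2  2  3  4  5  6  7  8
 c  4  3  3  3  3  4  5  6  7  8
 o  5  4  4  4  4  4  5  6  7  8
 n  6  5  5  5  5  5  5  6  7  8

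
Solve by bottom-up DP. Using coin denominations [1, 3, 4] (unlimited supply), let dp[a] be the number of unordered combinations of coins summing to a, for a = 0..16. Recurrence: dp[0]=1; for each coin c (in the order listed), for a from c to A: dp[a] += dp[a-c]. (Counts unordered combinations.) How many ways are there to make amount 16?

17

after  coin     0     1     2     3     4     5     6     7     8     9    10    11    12    13    14    15    16
          1     1     1     1     1     1     1     1     1     1     1     1     1     1     1     1     1     1
          3     1     1     1     2     2     2     3     3     3     4     4     4     5     5     5     6     6
          4     1     1     1     2     3     3     4     5     6     7     8     9    11    12    13    15    17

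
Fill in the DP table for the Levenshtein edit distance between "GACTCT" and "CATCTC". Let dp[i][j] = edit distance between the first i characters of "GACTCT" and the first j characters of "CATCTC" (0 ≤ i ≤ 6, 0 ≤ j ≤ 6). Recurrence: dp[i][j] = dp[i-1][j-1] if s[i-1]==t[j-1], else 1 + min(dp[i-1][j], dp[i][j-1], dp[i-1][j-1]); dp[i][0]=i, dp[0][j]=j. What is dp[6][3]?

4

   ''  C  A  T  C  T  C
''  0  1  2  3  4  5  6
 G  1  1  2  3  4  5  6
 A  2  2  1  2  3  4  5
 C  3  2  2  2  2  3  4
 T  4  3  3  2  3  2  3
 C  5  4  4  3  2  3  2
 T  6  5  5  4  3  2  3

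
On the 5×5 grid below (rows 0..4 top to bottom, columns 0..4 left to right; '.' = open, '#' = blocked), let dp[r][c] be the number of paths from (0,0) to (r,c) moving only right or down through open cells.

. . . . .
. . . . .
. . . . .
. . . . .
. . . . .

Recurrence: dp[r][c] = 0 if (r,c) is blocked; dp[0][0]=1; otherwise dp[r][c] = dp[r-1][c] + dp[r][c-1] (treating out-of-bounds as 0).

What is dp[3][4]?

r\c   0   1   2   3   4
  0   1   1   1   1   1
  1   1   2   3   4   5
  2   1   3   6  10  15
  3   1   4  10  20  35
  4   1   5  15  35  70

35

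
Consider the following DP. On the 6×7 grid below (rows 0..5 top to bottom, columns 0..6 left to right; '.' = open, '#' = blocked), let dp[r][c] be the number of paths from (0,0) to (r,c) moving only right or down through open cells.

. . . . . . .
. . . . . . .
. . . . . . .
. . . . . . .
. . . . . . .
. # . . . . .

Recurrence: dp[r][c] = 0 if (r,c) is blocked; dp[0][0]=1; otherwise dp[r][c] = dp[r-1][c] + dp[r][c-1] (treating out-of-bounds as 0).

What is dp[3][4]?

r\c   0   1   2   3   4   5   6
  0   1   1   1   1   1   1   1
  1   1   2   3   4   5   6   7
  2   1   3   6  10  15  21  28
  3   1   4  10  20  35  56  84
  4   1   5  15  35  70 126 210
  5   1   0  15  50 120 246 456

35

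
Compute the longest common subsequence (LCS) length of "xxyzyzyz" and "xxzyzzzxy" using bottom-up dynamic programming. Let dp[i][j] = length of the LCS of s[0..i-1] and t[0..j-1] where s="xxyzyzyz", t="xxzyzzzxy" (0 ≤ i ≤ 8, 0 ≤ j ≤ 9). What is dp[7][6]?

5

   ''  x  x  z  y  z  z  z  x  y
''  0  0  0  0  0  0  0  0  0  0
 x  0  1  1  1  1  1  1  1  1  1
 x  0  1  2  2  2  2  2  2  2  2
 y  0  1  2  2  3  3  3  3  3  3
 z  0  1  2  3  3  4  4  4  4  4
 y  0  1  2  3  4  4  4  4  4  5
 z  0  1  2  3  4  5  5  5  5  5
 y  0  1  2  3  4  5  5  5  5  6
 z  0  1  2  3  4  5  6  6  6  6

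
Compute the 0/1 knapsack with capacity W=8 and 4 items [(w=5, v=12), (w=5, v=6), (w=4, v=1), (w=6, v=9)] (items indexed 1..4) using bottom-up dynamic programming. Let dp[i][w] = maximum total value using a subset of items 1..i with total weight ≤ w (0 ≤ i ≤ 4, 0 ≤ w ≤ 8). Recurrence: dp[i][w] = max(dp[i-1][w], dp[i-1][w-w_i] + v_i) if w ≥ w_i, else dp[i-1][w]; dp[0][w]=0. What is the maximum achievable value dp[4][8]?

12

i\w   0   1   2   3   4   5   6   7   8
  0   0   0   0   0   0   0   0   0   0
  1   0   0   0   0   0  12  12  12  12
  2   0   0   0   0   0  12  12  12  12
  3   0   0   0   0   1  12  12  12  12
  4   0   0   0   0   1  12  12  12  12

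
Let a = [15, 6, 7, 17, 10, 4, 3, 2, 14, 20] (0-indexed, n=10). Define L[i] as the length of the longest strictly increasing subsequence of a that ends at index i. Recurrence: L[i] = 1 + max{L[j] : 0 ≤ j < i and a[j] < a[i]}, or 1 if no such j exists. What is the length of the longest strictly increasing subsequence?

5

   i    0    1    2    3    4    5    6    7    8    9
a[i]   15    6    7   17   10    4    3    2   14   20
L[i]    1    1    2    3    3    1    1    1    4    5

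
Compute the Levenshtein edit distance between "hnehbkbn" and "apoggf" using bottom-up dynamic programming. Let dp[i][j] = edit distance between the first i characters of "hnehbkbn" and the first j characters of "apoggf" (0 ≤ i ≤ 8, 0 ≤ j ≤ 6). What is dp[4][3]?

   ''  a  p  o  g  g  f
''  0  1  2  3  4  5  6
 h  1  1  2  3  4  5  6
 n  2  2  2  3  4  5  6
 e  3  3  3  3  4  5  6
 h  4  4  4  4  4  5  6
 b  5  5  5  5  5  5  6
 k  6  6  6  6  6  6  6
 b  7  7  7  7  7  7  7
 n  8  8  8  8  8  8  8

4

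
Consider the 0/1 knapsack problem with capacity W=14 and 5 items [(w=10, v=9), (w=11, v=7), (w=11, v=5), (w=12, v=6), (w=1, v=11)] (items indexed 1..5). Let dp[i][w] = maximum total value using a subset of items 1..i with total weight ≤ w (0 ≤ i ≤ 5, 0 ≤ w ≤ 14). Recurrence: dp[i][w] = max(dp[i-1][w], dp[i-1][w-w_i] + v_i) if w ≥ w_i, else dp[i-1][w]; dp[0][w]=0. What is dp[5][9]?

11

i\w   0   1   2   3   4   5   6   7   8   9  10  11  12  13  14
  0   0   0   0   0   0   0   0   0   0   0   0   0   0   0   0
  1   0   0   0   0   0   0   0   0   0   0   9   9   9   9   9
  2   0   0   0   0   0   0   0   0   0   0   9   9   9   9   9
  3   0   0   0   0   0   0   0   0   0   0   9   9   9   9   9
  4   0   0   0   0   0   0   0   0   0   0   9   9   9   9   9
  5   0  11  11  11  11  11  11  11  11  11  11  20  20  20  20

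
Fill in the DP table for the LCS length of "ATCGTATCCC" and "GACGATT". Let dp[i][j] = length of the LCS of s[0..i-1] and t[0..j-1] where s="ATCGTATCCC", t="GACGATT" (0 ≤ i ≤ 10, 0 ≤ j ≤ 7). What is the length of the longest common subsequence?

   ''  G  A  C  G  A  T  T
''  0  0  0  0  0  0  0  0
 A  0  0  1  1  1  1  1  1
 T  0  0  1  1  1  1  2  2
 C  0  0  1  2  2  2  2  2
 G  0  1  1  2  3  3  3  3
 T  0  1  1  2  3  3  4  4
 A  0  1  2  2  3  4  4  4
 T  0  1  2  2  3  4  5  5
 C  0  1  2  3  3  4  5  5
 C  0  1  2  3  3  4  5  5
 C  0  1  2  3  3  4  5  5

5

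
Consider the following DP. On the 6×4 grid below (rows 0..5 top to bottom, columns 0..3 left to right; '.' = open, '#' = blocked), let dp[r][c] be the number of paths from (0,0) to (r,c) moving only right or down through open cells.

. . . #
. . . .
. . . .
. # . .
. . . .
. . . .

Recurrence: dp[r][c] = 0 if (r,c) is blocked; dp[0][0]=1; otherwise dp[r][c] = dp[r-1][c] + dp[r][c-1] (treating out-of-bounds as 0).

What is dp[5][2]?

9

r\c   0   1   2   3
  0   1   1   1   0
  1   1   2   3   3
  2   1   3   6   9
  3   1   0   6  15
  4   1   1   7  22
  5   1   2   9  31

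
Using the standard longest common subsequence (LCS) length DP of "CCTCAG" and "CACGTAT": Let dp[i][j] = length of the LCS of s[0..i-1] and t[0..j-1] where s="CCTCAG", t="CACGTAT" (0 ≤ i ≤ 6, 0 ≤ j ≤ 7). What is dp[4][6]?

3

   ''  C  A  C  G  T  A  T
''  0  0  0  0  0  0  0  0
 C  0  1  1  1  1  1  1  1
 C  0  1  1  2  2  2  2  2
 T  0  1  1  2  2  3  3  3
 C  0  1  1  2  2  3  3  3
 A  0  1  2  2  2  3  4  4
 G  0  1  2  2  3  3  4  4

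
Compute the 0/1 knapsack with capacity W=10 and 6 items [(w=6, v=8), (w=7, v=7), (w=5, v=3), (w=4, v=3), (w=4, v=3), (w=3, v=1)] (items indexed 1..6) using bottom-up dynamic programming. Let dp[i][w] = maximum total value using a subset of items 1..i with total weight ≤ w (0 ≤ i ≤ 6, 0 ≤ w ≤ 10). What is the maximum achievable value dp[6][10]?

11

i\w   0   1   2   3   4   5   6   7   8   9  10
  0   0   0   0   0   0   0   0   0   0   0   0
  1   0   0   0   0   0   0   8   8   8   8   8
  2   0   0   0   0   0   0   8   8   8   8   8
  3   0   0   0   0   0   3   8   8   8   8   8
  4   0   0   0   0   3   3   8   8   8   8  11
  5   0   0   0   0   3   3   8   8   8   8  11
  6   0   0   0   1   3   3   8   8   8   9  11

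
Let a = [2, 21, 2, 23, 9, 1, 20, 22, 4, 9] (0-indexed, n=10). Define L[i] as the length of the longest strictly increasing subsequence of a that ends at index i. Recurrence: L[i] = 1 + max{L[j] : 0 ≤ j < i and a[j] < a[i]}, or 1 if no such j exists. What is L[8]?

   i    0    1    2    3    4    5    6    7    8    9
a[i]    2   21    2   23    9    1   20   22    4    9
L[i]    1    2    1    3    2    1    3    4    2    3

2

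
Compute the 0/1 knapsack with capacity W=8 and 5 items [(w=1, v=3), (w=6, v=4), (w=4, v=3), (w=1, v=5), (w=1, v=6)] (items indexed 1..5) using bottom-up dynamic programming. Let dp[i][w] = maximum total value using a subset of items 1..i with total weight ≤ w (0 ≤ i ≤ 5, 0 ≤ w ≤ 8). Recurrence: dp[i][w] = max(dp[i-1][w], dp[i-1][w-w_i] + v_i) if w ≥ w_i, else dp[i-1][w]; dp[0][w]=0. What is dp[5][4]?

14

i\w   0   1   2   3   4   5   6   7   8
  0   0   0   0   0   0   0   0   0   0
  1   0   3   3   3   3   3   3   3   3
  2   0   3   3   3   3   3   4   7   7
  3   0   3   3   3   3   6   6   7   7
  4   0   5   8   8   8   8  11  11  12
  5   0   6  11  14  14  14  14  17  17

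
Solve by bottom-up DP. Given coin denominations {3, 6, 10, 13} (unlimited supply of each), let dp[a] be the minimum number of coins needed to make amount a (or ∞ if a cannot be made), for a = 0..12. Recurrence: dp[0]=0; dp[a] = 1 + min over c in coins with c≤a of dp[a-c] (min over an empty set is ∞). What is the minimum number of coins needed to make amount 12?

 a  0  1  2  3  4  5  6  7  8  9 10 11 12
dp  0  -  -  1  -  -  1  -  -  2  1  -  2
(- denotes ∞ / unreachable)

2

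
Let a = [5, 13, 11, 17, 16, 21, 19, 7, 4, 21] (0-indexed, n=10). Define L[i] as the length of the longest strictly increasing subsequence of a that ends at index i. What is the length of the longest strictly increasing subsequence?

   i    0    1    2    3    4    5    6    7    8    9
a[i]    5   13   11   17   16   21   19    7    4   21
L[i]    1    2    2    3    3    4    4    2    1    5

5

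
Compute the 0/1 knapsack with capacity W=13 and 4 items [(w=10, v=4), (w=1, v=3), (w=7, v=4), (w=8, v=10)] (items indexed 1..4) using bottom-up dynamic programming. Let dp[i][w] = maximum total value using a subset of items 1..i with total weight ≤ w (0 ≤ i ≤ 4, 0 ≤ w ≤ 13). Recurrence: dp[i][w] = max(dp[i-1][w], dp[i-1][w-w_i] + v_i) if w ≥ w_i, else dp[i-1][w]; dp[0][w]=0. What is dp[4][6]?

i\w   0   1   2   3   4   5   6   7   8   9  10  11  12  13
  0   0   0   0   0   0   0   0   0   0   0   0   0   0   0
  1   0   0   0   0   0   0   0   0   0   0   4   4   4   4
  2   0   3   3   3   3   3   3   3   3   3   4   7   7   7
  3   0   3   3   3   3   3   3   4   7   7   7   7   7   7
  4   0   3   3   3   3   3   3   4  10  13  13  13  13  13

3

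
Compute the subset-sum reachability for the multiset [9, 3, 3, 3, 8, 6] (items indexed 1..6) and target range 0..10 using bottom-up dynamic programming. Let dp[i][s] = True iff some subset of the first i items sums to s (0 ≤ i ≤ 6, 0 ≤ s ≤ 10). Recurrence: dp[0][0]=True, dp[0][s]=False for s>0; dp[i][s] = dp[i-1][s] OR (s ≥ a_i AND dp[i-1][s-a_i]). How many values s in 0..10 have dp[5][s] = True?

i\s   0   1   2   3   4   5   6   7   8   9  10
  0   T   F   F   F   F   F   F   F   F   F   F
  1   T   F   F   F   F   F   F   F   F   T   F
  2   T   F   F   T   F   F   F   F   F   T   F
  3   T   F   F   T   F   F   T   F   F   T   F
  4   T   F   F   T   F   F   T   F   F   T   F
  5   T   F   F   T   F   F   T   F   T   T   F
  6   T   F   F   T   F   F   T   F   T   T   F

5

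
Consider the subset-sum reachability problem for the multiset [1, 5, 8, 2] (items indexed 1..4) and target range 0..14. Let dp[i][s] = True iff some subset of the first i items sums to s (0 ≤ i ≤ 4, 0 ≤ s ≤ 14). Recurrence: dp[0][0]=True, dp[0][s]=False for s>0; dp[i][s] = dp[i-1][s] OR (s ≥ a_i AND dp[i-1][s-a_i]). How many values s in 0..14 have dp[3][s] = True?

8

i\s   0   1   2   3   4   5   6   7   8   9  10  11  12  13  14
  0   T   F   F   F   F   F   F   F   F   F   F   F   F   F   F
  1   T   T   F   F   F   F   F   F   F   F   F   F   F   F   F
  2   T   T   F   F   F   T   T   F   F   F   F   F   F   F   F
  3   T   T   F   F   F   T   T   F   T   T   F   F   F   T   T
  4   T   T   T   T   F   T   T   T   T   T   T   T   F   T   T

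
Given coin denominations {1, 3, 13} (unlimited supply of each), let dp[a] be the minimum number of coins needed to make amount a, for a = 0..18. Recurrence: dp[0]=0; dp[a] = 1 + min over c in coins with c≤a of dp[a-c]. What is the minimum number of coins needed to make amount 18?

 a  0  1  2  3  4  5  6  7  8  9 10 11 12 13 14 15 16 17 18
dp  0  1  2  1  2  3  2  3  4  3  4  5  4  1  2  3  2  3  4

4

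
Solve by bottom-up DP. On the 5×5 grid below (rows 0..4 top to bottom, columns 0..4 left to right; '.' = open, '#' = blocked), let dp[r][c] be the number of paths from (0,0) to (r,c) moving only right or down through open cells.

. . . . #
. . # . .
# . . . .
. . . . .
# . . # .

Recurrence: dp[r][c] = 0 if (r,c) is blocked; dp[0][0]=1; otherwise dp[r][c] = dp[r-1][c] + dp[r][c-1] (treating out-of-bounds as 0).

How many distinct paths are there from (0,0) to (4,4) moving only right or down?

r\c   0   1   2   3   4
  0   1   1   1   1   0
  1   1   2   0   1   1
  2   0   2   2   3   4
  3   0   2   4   7  11
  4   0   2   6   0  11

11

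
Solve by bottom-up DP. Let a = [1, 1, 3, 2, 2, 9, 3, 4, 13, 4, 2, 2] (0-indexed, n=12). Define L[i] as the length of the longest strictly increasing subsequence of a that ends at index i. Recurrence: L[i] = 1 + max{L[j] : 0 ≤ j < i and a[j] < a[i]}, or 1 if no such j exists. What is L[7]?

   i    0    1    2    3    4    5    6    7    8    9   10   11
a[i]    1    1    3    2    2    9    3    4   13    4    2    2
L[i]    1    1    2    2    2    3    3    4    5    4    2    2

4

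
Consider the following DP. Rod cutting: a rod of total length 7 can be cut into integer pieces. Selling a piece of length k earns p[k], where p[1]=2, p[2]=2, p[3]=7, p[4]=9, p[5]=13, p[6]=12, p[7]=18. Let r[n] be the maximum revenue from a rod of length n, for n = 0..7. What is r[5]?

   n    0    1    2    3    4    5    6    7
r[n]    0    2    4    7    9   13   15   18

13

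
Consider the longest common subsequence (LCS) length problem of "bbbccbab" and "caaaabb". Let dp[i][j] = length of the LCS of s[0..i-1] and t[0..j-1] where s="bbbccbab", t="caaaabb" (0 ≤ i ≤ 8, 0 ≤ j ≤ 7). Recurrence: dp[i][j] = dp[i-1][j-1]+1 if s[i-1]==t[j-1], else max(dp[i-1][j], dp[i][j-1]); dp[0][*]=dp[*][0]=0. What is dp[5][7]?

2

   ''  c  a  a  a  a  b  b
''  0  0  0  0  0  0  0  0
 b  0  0  0  0  0  0  1  1
 b  0  0  0  0  0  0  1  2
 b  0  0  0  0  0  0  1  2
 c  0  1  1  1  1  1  1  2
 c  0  1  1  1  1  1  1  2
 b  0  1  1  1  1  1  2  2
 a  0  1  2  2  2  2  2  2
 b  0  1  2  2  2  2  3  3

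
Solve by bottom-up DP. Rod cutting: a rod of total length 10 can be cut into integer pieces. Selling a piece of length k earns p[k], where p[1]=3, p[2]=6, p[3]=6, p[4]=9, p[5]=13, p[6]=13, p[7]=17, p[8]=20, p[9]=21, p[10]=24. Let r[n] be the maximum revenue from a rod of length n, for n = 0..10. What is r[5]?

   n    0    1    2    3    4    5    6    7    8    9   10
r[n]    0    3    6    9   12   15   18   21   24   27   30

15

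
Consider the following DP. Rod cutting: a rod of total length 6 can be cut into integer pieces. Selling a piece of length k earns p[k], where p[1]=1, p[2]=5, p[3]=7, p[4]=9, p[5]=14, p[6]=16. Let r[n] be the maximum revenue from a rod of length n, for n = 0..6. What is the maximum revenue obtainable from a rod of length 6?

   n    0    1    2    3    4    5    6
r[n]    0    1    5    7   10   14   16

16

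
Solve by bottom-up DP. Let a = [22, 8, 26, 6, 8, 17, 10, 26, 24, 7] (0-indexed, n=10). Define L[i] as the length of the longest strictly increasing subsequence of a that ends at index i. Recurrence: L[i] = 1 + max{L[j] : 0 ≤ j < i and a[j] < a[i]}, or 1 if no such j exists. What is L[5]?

   i    0    1    2    3    4    5    6    7    8    9
a[i]   22    8   26    6    8   17   10   26   24    7
L[i]    1    1    2    1    2    3    3    4    4    2

3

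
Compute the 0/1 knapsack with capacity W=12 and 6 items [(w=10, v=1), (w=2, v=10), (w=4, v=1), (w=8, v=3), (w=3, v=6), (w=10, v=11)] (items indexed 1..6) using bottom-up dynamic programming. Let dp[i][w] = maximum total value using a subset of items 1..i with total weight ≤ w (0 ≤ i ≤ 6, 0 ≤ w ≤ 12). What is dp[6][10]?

i\w   0   1   2   3   4   5   6   7   8   9  10  11  12
  0   0   0   0   0   0   0   0   0   0   0   0   0   0
  1   0   0   0   0   0   0   0   0   0   0   1   1   1
  2   0   0  10  10  10  10  10  10  10  10  10  10  11
  3   0   0  10  10  10  10  11  11  11  11  11  11  11
  4   0   0  10  10  10  10  11  11  11  11  13  13  13
  5   0   0  10  10  10  16  16  16  16  17  17  17  17
  6   0   0  10  10  10  16  16  16  16  17  17  17  21

17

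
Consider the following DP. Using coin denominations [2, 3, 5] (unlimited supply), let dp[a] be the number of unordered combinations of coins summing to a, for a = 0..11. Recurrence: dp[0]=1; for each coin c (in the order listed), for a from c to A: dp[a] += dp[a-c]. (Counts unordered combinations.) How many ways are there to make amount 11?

after  coin     0     1     2     3     4     5     6     7     8     9    10    11
          2     1     0     1     0     1     0     1     0     1     0     1     0
          3     1     0     1     1     1     1     2     1     2     2     2     2
          5     1     0     1     1     1     2     2     2     3     3     4     4

4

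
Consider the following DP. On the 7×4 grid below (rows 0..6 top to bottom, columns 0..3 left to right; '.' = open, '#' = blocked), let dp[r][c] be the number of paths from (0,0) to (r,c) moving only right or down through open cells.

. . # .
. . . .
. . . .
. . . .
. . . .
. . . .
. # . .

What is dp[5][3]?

50

r\c   0   1   2   3
  0   1   1   0   0
  1   1   2   2   2
  2   1   3   5   7
  3   1   4   9  16
  4   1   5  14  30
  5   1   6  20  50
  6   1   0  20  70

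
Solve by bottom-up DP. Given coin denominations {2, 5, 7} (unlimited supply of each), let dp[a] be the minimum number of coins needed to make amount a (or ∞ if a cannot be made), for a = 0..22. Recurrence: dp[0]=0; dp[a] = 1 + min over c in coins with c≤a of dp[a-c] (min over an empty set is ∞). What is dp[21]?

3

 a  0  1  2  3  4  5  6  7  8  9 10 11 12 13 14 15 16 17 18 19 20 21 22
dp  0  -  1  -  2  1  3  1  4  2  2  3  2  4  2  3  3  3  4  3  4  3  4
(- denotes ∞ / unreachable)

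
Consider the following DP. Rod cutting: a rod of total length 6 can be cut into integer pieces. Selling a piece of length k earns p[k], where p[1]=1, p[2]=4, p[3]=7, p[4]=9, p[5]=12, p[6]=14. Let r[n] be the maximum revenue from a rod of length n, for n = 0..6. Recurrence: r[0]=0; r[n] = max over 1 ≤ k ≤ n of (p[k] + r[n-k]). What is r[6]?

   n    0    1    2    3    4    5    6
r[n]    0    1    4    7    9   12   14

14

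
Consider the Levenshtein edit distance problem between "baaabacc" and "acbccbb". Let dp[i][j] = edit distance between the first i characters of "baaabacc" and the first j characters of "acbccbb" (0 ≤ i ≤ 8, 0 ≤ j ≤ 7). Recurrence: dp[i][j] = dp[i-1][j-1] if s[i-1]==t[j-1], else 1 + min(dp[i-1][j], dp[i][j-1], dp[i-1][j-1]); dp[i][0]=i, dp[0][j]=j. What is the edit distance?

   ''  a  c  b  c  c  b  b
''  0  1  2  3  4  5  6  7
 b  1  1  2  2  3  4  5  6
 a  2  1  2  3  3  4  5  6
 a  3  2  2  3  4  4  5  6
 a  4  3  3  3  4  5  5  6
 b  5  4  4  3  4  5  5  5
 a  6  5  5  4  4  5  6  6
 c  7  6  5  5  4  4  5  6
 c  8  7  6  6  5  4  5  6

6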